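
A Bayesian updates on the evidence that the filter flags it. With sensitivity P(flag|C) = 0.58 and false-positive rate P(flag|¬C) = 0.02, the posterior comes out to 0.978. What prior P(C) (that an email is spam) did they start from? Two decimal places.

P(C) = 0.61

In odds form, posterior odds = prior odds × likelihood ratio, so prior odds = posterior odds ÷ LR.
Posterior odds = 0.978/(1−0.978) = 44.4545. LR = 0.58/0.02 = 29.0000.
Prior odds = 44.4545/29.0000 = 1.5329, so P(C) = 1.5329/(1+1.5329) ≈ 0.61.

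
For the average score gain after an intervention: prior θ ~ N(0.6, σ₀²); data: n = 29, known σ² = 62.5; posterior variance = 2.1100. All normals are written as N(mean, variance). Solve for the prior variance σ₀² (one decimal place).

σ₀² = 100.7

For the Normal–Normal model with known σ², precisions add: τ_n = τ₀ + n/σ².
So 1/σ₀² = 1/2.1100 − 29/62.5 = 0.473934 − 0.464000 = 0.009934.
Hence σ₀² = 1/0.009934 ≈ 100.7.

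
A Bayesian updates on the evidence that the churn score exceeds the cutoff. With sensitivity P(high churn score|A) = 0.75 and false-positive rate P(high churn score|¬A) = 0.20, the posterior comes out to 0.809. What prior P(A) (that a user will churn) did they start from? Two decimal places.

Bayes' rule in odds form gives O(A|E) = O(A)·[P(E|A)/P(E|¬A)], hence O(A) = O(A|E)/LR.
Posterior odds = 0.809/(1−0.809) = 4.2356. LR = 0.75/0.20 = 3.7500.
Prior odds = 4.2356/3.7500 = 1.1295, so P(A) = 1.1295/(1+1.1295) ≈ 0.53.

P(A) = 0.53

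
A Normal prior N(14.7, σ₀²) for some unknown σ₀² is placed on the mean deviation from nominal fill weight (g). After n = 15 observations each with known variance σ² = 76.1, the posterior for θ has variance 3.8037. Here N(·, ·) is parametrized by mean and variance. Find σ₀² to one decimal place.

σ₀² = 15.2

For the Normal–Normal model with known σ², precisions add: τ_n = τ₀ + n/σ².
So 1/σ₀² = 1/3.8037 − 15/76.1 = 0.262902 − 0.197109 = 0.065793.
Hence σ₀² = 1/0.065793 ≈ 15.2.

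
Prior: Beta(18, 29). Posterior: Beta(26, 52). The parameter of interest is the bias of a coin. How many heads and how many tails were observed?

8 heads and 23 tails

Under Beta–binomial conjugacy the posterior parameters are (a+s, b+f).
So s = 26 − 18 = 8 and f = 52 − 29 = 23.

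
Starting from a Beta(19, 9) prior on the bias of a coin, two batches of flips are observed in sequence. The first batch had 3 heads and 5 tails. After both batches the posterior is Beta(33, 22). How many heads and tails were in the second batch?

11 heads and 8 tails

Sequential conjugate updates are equivalent to a single update on the pooled data, so total successes = posterior α − prior α and total failures = posterior β − prior β.
Total across both batches: 33−19=14 heads, 22−9=13 tails.
Subtract the first batch: 14−3=11 heads and 13−5=8 tails.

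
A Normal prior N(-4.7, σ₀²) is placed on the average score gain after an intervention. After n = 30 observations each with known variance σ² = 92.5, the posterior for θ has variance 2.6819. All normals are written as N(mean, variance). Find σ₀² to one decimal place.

σ₀² = 20.6

For the Normal–Normal model with known σ², precisions add: τ_n = τ₀ + n/σ².
So 1/σ₀² = 1/2.6819 − 30/92.5 = 0.372870 − 0.324324 = 0.048546.
Hence σ₀² = 1/0.048546 ≈ 20.6.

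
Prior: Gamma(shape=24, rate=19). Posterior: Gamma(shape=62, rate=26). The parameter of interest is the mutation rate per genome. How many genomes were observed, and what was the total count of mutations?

A Gamma(α, β) prior (rate parametrization) on a Poisson rate with n observations summing to S gives posterior Gamma(α+S, β+n).
Matching: Σxᵢ = 62 − 24 = 38 and n = 26 − 19 = 7.

n = 7 genomes with total 38 mutations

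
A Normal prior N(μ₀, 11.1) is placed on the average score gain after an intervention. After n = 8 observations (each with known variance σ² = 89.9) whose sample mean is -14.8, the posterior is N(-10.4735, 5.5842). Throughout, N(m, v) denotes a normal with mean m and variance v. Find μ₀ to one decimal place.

μ₀ = -6.2

With known observation variance, the Normal–Normal posterior has precision τ_n = τ₀ + n/σ² and mean μ_n = (τ₀μ₀ + (n/σ²)x̄)/τ_n.
Here τ₀ = 1/11.1 = 0.090090 and τ_data = 8/89.9 = 0.088988, so τ_n = 0.179078.
Rearranging for μ₀: μ₀ = (μ_n·τ_n − τ_data·x̄)/τ₀ = (-10.4735·0.179078 − 0.088988·-14.8) / 0.090090 = -0.558551/0.090090 ≈ -6.2.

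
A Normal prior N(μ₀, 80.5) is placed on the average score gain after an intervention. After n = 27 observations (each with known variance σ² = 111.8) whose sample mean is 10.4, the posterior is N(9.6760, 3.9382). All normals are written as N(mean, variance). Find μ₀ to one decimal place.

The posterior mean is a precision-weighted average: μ_n = (τ₀μ₀ + τ_data·x̄)/(τ₀+τ_data), with τ₀=1/σ₀² and τ_data=n/σ².
Here τ₀ = 1/80.5 = 0.012422 and τ_data = 27/111.8 = 0.241503, so τ_n = 0.253925.
Rearranging for μ₀: μ₀ = (μ_n·τ_n − τ_data·x̄)/τ₀ = (9.6760·0.253925 − 0.241503·10.4) / 0.012422 = -0.054653/0.012422 ≈ -4.4.

μ₀ = -4.4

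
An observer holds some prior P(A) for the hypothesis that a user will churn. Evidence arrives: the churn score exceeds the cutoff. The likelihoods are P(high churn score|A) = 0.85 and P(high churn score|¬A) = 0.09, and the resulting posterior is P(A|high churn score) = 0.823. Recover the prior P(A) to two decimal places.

P(A) = 0.33

In odds form, posterior odds = prior odds × likelihood ratio, so prior odds = posterior odds ÷ LR.
Posterior odds = 0.823/(1−0.823) = 4.6497. LR = 0.85/0.09 = 9.4444.
Prior odds = 4.6497/9.4444 = 0.4923, so P(A) = 0.4923/(1+0.4923) ≈ 0.33.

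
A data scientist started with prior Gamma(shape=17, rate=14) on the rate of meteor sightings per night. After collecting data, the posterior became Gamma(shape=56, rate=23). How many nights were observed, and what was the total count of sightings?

A Gamma(α, β) prior (rate parametrization) on a Poisson rate with n observations summing to S gives posterior Gamma(α+S, β+n).
Matching: Σxᵢ = 56 − 17 = 39 and n = 23 − 14 = 9.

n = 9 nights with total 39 sightings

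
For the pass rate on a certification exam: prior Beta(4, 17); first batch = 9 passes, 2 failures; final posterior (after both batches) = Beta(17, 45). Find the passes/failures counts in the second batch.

4 passes and 26 failures

Sequential conjugate updates are equivalent to a single update on the pooled data, so total successes = posterior α − prior α and total failures = posterior β − prior β.
Total across both batches: 17−4=13 passes, 45−17=28 failures.
Subtract the first batch: 13−9=4 passes and 28−2=26 failures.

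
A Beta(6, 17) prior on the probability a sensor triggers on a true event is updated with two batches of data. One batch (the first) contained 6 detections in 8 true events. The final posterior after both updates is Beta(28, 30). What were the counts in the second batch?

Because Beta–binomial updating is additive in the counts, the combined data contributed (α_post−α_prior, β_post−β_prior) successes and failures.
Total across both batches: 28−6=22 detections, 30−17=13 misses.
Subtract the first batch: 22−6=16 detections and 13−2=11 misses.

16 detections and 11 misses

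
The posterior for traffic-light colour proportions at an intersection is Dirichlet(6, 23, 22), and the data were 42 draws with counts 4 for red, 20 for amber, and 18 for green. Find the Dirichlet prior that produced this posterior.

For a Dirichlet(α) prior with multinomial counts c, the posterior is Dirichlet(α + c) componentwise.
Subtract each count from the matching posterior parameter: 6−4=2, 23−20=3, 22−18=4.

Dirichlet(2, 3, 4)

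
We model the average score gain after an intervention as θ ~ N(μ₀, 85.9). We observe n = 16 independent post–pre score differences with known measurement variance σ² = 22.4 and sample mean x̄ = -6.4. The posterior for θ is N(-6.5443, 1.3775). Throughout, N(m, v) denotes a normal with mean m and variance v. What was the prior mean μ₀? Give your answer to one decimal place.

The posterior mean is a precision-weighted average: μ_n = (τ₀μ₀ + τ_data·x̄)/(τ₀+τ_data), with τ₀=1/σ₀² and τ_data=n/σ².
Here τ₀ = 1/85.9 = 0.011641 and τ_data = 16/22.4 = 0.714286, so τ_n = 0.725927.
Rearranging for μ₀: μ₀ = (μ_n·τ_n − τ_data·x̄)/τ₀ = (-6.5443·0.725927 − 0.714286·-6.4) / 0.011641 = -0.179254/0.011641 ≈ -15.4.

μ₀ = -15.4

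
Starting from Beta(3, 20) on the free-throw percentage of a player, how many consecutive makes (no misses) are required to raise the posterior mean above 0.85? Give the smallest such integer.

k = 111

After k makes and 0 misses the posterior is Beta(3+k, 20), with mean (3+k)/(3+20+k).
Set (3+k)/(23+k) > 0.85 and solve: k > (0.85·23 − 3)/(1 − 0.85) = 110.333.
The smallest integer exceeding 110.333 is 111, and checking k=111: (114)/(134) = 0.8507 > 0.85.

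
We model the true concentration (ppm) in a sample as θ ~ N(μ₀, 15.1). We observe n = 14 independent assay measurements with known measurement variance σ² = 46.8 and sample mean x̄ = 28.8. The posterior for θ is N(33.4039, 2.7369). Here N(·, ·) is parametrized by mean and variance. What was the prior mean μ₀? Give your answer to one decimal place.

μ₀ = 54.2

The posterior mean is a precision-weighted average: μ_n = (τ₀μ₀ + τ_data·x̄)/(τ₀+τ_data), with τ₀=1/σ₀² and τ_data=n/σ².
Here τ₀ = 1/15.1 = 0.066225 and τ_data = 14/46.8 = 0.299145, so τ_n = 0.365370.
Rearranging for μ₀: μ₀ = (μ_n·τ_n − τ_data·x̄)/τ₀ = (33.4039·0.365370 − 0.299145·28.8) / 0.066225 = 3.589407/0.066225 ≈ 54.2.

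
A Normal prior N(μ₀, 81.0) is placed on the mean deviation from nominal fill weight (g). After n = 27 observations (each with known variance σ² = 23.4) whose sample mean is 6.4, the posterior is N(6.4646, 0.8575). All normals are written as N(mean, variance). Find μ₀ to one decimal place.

μ₀ = 12.5

With known observation variance, the Normal–Normal posterior has precision τ_n = τ₀ + n/σ² and mean μ_n = (τ₀μ₀ + (n/σ²)x̄)/τ_n.
Here τ₀ = 1/81.0 = 0.012346 and τ_data = 27/23.4 = 1.153846, so τ_n = 1.166192.
Rearranging for μ₀: μ₀ = (μ_n·τ_n − τ_data·x̄)/τ₀ = (6.4646·1.166192 − 1.153846·6.4) / 0.012346 = 0.154350/0.012346 ≈ 12.5.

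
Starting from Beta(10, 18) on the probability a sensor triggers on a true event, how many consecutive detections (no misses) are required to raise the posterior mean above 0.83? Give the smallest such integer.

k = 78

After k detections and 0 misses the posterior is Beta(10+k, 18), with mean (10+k)/(10+18+k).
Set (10+k)/(28+k) > 0.83 and solve: k > (0.83·28 − 10)/(1 − 0.83) = 77.882.
The smallest integer exceeding 77.882 is 78, and checking k=78: (88)/(106) = 0.8302 > 0.83.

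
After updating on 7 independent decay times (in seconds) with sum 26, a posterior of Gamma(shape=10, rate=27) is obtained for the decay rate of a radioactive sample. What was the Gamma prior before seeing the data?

For an exponential likelihood with a Gamma(α, β) prior on the rate, n observations with total T give posterior Gamma(α+n, β+T).
So α = 10 − 7 = 3 and β = 27 − 26 = 1.

Gamma(shape=3, rate=1)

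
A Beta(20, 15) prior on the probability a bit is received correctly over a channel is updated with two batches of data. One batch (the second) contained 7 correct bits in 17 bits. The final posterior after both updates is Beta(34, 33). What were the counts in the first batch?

Because Beta–binomial updating is additive in the counts, the combined data contributed (α_post−α_prior, β_post−β_prior) successes and failures.
Total across both batches: 34−20=14 correct bits, 33−15=18 errors.
Subtract the second batch: 14−7=7 correct bits and 18−10=8 errors.

7 correct bits and 8 errors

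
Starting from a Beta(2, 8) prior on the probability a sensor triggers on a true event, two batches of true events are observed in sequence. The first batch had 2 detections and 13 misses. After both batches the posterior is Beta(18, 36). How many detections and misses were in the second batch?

Because Beta–binomial updating is additive in the counts, the combined data contributed (α_post−α_prior, β_post−β_prior) successes and failures.
Total across both batches: 18−2=16 detections, 36−8=28 misses.
Subtract the first batch: 16−2=14 detections and 28−13=15 misses.

14 detections and 15 misses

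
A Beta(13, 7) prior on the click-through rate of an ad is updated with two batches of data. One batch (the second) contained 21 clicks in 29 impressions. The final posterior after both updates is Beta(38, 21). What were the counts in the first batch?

4 clicks and 6 non-clicks

Sequential conjugate updates are equivalent to a single update on the pooled data, so total successes = posterior α − prior α and total failures = posterior β − prior β.
Total across both batches: 38−13=25 clicks, 21−7=14 non-clicks.
Subtract the second batch: 25−21=4 clicks and 14−8=6 non-clicks.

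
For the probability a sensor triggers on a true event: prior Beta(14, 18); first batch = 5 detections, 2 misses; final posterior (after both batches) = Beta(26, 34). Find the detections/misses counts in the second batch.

7 detections and 14 misses

Because Beta–binomial updating is additive in the counts, the combined data contributed (α_post−α_prior, β_post−β_prior) successes and failures.
Total across both batches: 26−14=12 detections, 34−18=16 misses.
Subtract the first batch: 12−5=7 detections and 16−2=14 misses.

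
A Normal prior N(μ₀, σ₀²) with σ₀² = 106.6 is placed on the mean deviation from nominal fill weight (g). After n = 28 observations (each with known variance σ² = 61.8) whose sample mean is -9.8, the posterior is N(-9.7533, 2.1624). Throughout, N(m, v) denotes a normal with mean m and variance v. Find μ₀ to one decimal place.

μ₀ = -7.5

With known observation variance, the Normal–Normal posterior has precision τ_n = τ₀ + n/σ² and mean μ_n = (τ₀μ₀ + (n/σ²)x̄)/τ_n.
Here τ₀ = 1/106.6 = 0.009381 and τ_data = 28/61.8 = 0.453074, so τ_n = 0.462455.
Rearranging for μ₀: μ₀ = (μ_n·τ_n − τ_data·x̄)/τ₀ = (-9.7533·0.462455 − 0.453074·-9.8) / 0.009381 = -0.070337/0.009381 ≈ -7.5.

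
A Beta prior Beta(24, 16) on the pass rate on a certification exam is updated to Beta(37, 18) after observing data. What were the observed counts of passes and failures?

13 passes and 2 failures

Under Beta–binomial conjugacy the posterior parameters are (α+s, β+f).
Match parameters: s=37−24=13, f=18−16=2.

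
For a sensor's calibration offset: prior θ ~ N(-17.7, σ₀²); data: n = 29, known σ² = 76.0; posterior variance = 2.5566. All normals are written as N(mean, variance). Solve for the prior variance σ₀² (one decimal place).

For the Normal–Normal model with known σ², precisions add: τ_n = τ₀ + n/σ².
So 1/σ₀² = 1/2.5566 − 29/76.0 = 0.391144 − 0.381579 = 0.009565.
Hence σ₀² = 1/0.009565 ≈ 104.5.

σ₀² = 104.5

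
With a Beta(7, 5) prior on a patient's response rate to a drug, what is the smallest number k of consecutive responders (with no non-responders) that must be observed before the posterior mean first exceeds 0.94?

After k responders and 0 non-responders the posterior is Beta(7+k, 5), with mean (7+k)/(7+5+k).
Set (7+k)/(12+k) > 0.94 and solve: k > (0.94·12 − 7)/(1 − 0.94) = 71.333.
The smallest integer exceeding 71.333 is 72, and checking k=72: (79)/(84) = 0.9405 > 0.94.

k = 72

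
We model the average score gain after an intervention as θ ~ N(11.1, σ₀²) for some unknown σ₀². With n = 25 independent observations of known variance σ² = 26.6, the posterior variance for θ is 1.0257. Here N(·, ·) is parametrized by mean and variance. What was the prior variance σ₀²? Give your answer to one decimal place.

For the Normal–Normal model with known σ², precisions add: τ_n = τ₀ + n/σ².
So 1/σ₀² = 1/1.0257 − 25/26.6 = 0.974944 − 0.939850 = 0.035094.
Hence σ₀² = 1/0.035094 ≈ 28.5.

σ₀² = 28.5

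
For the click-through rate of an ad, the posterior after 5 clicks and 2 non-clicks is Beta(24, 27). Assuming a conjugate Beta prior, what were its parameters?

A Beta(a, b) prior with s successes and f failures in binomial data gives a Beta(a+s, b+f) posterior.
Subtract the data counts: 24−5=19, 27−2=25.

Beta(19, 25)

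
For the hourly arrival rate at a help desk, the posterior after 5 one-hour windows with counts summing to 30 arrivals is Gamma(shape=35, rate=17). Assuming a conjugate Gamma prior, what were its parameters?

Gamma(shape=5, rate=12)

A Gamma(α, β) prior (rate parametrization) on a Poisson rate with n observations summing to S gives posterior Gamma(α+S, β+n).
So α = 35 − 30 = 5 and β = 17 − 5 = 12.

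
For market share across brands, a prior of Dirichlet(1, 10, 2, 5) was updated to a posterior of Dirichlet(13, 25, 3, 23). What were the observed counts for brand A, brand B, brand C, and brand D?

counts (12, 15, 1, 18)

For a Dirichlet(α) prior with multinomial counts c, the posterior is Dirichlet(α + c) componentwise.
Counts are posterior − prior componentwise: 13−1=12, 25−10=15, 3−2=1, 23−5=18.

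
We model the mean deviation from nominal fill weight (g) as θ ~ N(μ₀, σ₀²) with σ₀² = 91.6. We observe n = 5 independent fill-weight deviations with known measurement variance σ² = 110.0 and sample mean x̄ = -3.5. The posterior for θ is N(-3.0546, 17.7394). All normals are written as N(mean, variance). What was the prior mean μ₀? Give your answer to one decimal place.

With known observation variance, the Normal–Normal posterior has precision τ_n = τ₀ + n/σ² and mean μ_n = (τ₀μ₀ + (n/σ²)x̄)/τ_n.
Here τ₀ = 1/91.6 = 0.010917 and τ_data = 5/110.0 = 0.045455, so τ_n = 0.056372.
Rearranging for μ₀: μ₀ = (μ_n·τ_n − τ_data·x̄)/τ₀ = (-3.0546·0.056372 − 0.045455·-3.5) / 0.010917 = -0.013101/0.010917 ≈ -1.2.

μ₀ = -1.2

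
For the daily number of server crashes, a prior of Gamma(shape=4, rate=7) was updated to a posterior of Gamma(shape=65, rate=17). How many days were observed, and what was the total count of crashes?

n = 10 days with total 61 crashes

A Gamma(α, β) prior (rate parametrization) on a Poisson rate with n observations summing to S gives posterior Gamma(α+S, β+n).
Matching: Σxᵢ = 65 − 4 = 61 and n = 17 − 7 = 10.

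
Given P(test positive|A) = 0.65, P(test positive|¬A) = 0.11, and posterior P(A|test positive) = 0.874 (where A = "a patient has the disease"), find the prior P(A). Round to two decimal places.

P(A) = 0.54

Bayes' rule in odds form gives O(A|E) = O(A)·[P(E|A)/P(E|¬A)], hence O(A) = O(A|E)/LR.
Posterior odds = 0.874/(1−0.874) = 6.9365. LR = 0.65/0.11 = 5.9091.
Prior odds = 6.9365/5.9091 = 1.1739, so P(A) = 1.1739/(1+1.1739) ≈ 0.54.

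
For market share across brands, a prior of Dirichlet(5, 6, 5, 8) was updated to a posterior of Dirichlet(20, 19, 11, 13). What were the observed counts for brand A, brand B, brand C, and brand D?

counts (15, 13, 6, 5)

For a Dirichlet(α) prior with multinomial counts c, the posterior is Dirichlet(α + c) componentwise.
Counts are posterior − prior componentwise: 20−5=15, 19−6=13, 11−5=6, 13−8=5.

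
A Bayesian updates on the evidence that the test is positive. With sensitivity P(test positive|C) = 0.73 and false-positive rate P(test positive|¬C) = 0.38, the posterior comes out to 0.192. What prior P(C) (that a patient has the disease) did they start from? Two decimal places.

In odds form, posterior odds = prior odds × likelihood ratio, so prior odds = posterior odds ÷ LR.
Posterior odds = 0.192/(1−0.192) = 0.2376. LR = 0.73/0.38 = 1.9211.
Prior odds = 0.2376/1.9211 = 0.1237, so P(C) = 0.1237/(1+0.1237) ≈ 0.11.

P(C) = 0.11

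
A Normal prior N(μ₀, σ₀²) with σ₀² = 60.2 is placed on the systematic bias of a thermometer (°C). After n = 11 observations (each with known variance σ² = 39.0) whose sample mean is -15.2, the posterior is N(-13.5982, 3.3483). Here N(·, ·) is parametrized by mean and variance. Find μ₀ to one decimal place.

With known observation variance, the Normal–Normal posterior has precision τ_n = τ₀ + n/σ² and mean μ_n = (τ₀μ₀ + (n/σ²)x̄)/τ_n.
Here τ₀ = 1/60.2 = 0.016611 and τ_data = 11/39.0 = 0.282051, so τ_n = 0.298662.
Rearranging for μ₀: μ₀ = (μ_n·τ_n − τ_data·x̄)/τ₀ = (-13.5982·0.298662 − 0.282051·-15.2) / 0.016611 = 0.225910/0.016611 ≈ 13.6.

μ₀ = 13.6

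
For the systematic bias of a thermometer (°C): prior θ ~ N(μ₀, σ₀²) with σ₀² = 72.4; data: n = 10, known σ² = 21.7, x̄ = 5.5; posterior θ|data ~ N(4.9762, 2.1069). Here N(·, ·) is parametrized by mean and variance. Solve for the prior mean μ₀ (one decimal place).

With known observation variance, the Normal–Normal posterior has precision τ_n = τ₀ + n/σ² and mean μ_n = (τ₀μ₀ + (n/σ²)x̄)/τ_n.
Here τ₀ = 1/72.4 = 0.013812 and τ_data = 10/21.7 = 0.460829, so τ_n = 0.474641.
Rearranging for μ₀: μ₀ = (μ_n·τ_n − τ_data·x̄)/τ₀ = (4.9762·0.474641 − 0.460829·5.5) / 0.013812 = -0.172651/0.013812 ≈ -12.5.

μ₀ = -12.5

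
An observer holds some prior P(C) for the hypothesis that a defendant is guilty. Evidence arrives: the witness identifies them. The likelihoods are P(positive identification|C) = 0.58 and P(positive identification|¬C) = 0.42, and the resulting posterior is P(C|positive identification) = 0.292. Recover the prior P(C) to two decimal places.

P(C) = 0.23

In odds form, posterior odds = prior odds × likelihood ratio, so prior odds = posterior odds ÷ LR.
Posterior odds = 0.292/(1−0.292) = 0.4124. LR = 0.58/0.42 = 1.3810.
Prior odds = 0.4124/1.3810 = 0.2986, so P(C) = 0.2986/(1+0.2986) ≈ 0.23.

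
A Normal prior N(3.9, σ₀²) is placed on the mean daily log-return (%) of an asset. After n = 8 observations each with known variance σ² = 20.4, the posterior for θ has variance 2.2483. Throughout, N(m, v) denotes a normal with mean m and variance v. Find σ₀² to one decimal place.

For the Normal–Normal model with known σ², precisions add: τ_n = τ₀ + n/σ².
So 1/σ₀² = 1/2.2483 − 8/20.4 = 0.444781 − 0.392157 = 0.052624.
Hence σ₀² = 1/0.052624 ≈ 19.0.

σ₀² = 19.0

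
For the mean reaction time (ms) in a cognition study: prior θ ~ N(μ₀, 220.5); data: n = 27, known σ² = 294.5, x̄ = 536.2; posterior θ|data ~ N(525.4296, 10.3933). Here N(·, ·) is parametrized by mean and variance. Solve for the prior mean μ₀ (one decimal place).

μ₀ = 307.7

The posterior mean is a precision-weighted average: μ_n = (τ₀μ₀ + τ_data·x̄)/(τ₀+τ_data), with τ₀=1/σ₀² and τ_data=n/σ².
Here τ₀ = 1/220.5 = 0.004535 and τ_data = 27/294.5 = 0.091681, so τ_n = 0.096216.
Rearranging for μ₀: μ₀ = (μ_n·τ_n − τ_data·x̄)/τ₀ = (525.4296·0.096216 − 0.091681·536.2) / 0.004535 = 1.395382/0.004535 ≈ 307.7.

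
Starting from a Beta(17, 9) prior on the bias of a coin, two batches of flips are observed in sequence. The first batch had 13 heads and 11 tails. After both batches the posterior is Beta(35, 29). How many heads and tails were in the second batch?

5 heads and 9 tails

Sequential conjugate updates are equivalent to a single update on the pooled data, so total successes = posterior α − prior α and total failures = posterior β − prior β.
Total across both batches: 35−17=18 heads, 29−9=20 tails.
Subtract the first batch: 18−13=5 heads and 20−11=9 tails.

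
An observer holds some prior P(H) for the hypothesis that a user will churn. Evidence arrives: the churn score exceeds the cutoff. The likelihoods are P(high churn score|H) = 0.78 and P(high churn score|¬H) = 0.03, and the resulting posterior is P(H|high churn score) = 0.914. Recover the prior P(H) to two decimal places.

In odds form, posterior odds = prior odds × likelihood ratio, so prior odds = posterior odds ÷ LR.
Posterior odds = 0.914/(1−0.914) = 10.6279. LR = 0.78/0.03 = 26.0000.
Prior odds = 10.6279/26.0000 = 0.4088, so P(H) = 0.4088/(1+0.4088) ≈ 0.29.

P(H) = 0.29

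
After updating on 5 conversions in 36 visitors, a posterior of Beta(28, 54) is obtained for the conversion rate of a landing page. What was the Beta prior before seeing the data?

Beta(23, 23)

A Beta(α, β) prior with s successes and f failures in binomial data gives a Beta(α+s, β+f) posterior.
So α = 28 − 5 = 23 and β = 54 − 31 = 23.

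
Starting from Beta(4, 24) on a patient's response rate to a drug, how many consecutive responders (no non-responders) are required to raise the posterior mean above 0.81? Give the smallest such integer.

k = 99

After k responders and 0 non-responders the posterior is Beta(4+k, 24), with mean (4+k)/(4+24+k).
Set (4+k)/(28+k) > 0.81 and solve: k > (0.81·28 − 4)/(1 − 0.81) = 98.316.
The smallest integer exceeding 98.316 is 99.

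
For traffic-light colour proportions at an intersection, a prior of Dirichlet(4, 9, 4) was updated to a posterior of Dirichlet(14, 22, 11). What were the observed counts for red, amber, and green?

For a Dirichlet(α) prior with multinomial counts c, the posterior is Dirichlet(α + c) componentwise.
Counts are posterior − prior componentwise: 14−4=10, 22−9=13, 11−4=7.

counts (10, 13, 7)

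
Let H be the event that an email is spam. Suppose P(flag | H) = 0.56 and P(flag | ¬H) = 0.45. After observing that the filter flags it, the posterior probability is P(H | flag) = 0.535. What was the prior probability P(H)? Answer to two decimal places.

P(H) = 0.48

In odds form, posterior odds = prior odds × likelihood ratio, so prior odds = posterior odds ÷ LR.
Posterior odds = 0.535/(1−0.535) = 1.1505. LR = 0.56/0.45 = 1.2444.
Prior odds = 1.1505/1.2444 = 0.9245, so P(H) = 0.9245/(1+0.9245) ≈ 0.48.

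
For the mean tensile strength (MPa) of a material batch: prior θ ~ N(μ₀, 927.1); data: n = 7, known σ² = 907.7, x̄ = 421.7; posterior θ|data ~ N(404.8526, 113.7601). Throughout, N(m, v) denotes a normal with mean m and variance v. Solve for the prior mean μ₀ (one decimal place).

With known observation variance, the Normal–Normal posterior has precision τ_n = τ₀ + n/σ² and mean μ_n = (τ₀μ₀ + (n/σ²)x̄)/τ_n.
Here τ₀ = 1/927.1 = 0.001079 and τ_data = 7/907.7 = 0.007712, so τ_n = 0.008791.
Rearranging for μ₀: μ₀ = (μ_n·τ_n − τ_data·x̄)/τ₀ = (404.8526·0.008791 − 0.007712·421.7) / 0.001079 = 0.306909/0.001079 ≈ 284.4.

μ₀ = 284.4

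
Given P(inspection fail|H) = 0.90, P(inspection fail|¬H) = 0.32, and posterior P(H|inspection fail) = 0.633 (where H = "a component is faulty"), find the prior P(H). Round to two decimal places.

P(H) = 0.38

In odds form, posterior odds = prior odds × likelihood ratio, so prior odds = posterior odds ÷ LR.
Posterior odds = 0.633/(1−0.633) = 1.7248. LR = 0.90/0.32 = 2.8125.
Prior odds = 1.7248/2.8125 = 0.6133, so P(H) = 0.6133/(1+0.6133) ≈ 0.38.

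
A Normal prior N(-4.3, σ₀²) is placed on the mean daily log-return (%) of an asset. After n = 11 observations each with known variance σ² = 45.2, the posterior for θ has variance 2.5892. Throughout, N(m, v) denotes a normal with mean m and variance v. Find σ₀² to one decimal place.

Posterior precision equals prior precision plus data precision: 1/σ_n² = 1/σ₀² + n/σ².
So 1/σ₀² = 1/2.5892 − 11/45.2 = 0.386220 − 0.243363 = 0.142857.
Hence σ₀² = 1/0.142857 ≈ 7.0.

σ₀² = 7.0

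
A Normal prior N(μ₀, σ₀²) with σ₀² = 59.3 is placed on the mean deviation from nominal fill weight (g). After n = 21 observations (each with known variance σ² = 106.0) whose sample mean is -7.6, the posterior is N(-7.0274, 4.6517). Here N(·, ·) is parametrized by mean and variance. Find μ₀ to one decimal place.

The posterior mean is a precision-weighted average: μ_n = (τ₀μ₀ + τ_data·x̄)/(τ₀+τ_data), with τ₀=1/σ₀² and τ_data=n/σ².
Here τ₀ = 1/59.3 = 0.016863 and τ_data = 21/106.0 = 0.198113, so τ_n = 0.214976.
Rearranging for μ₀: μ₀ = (μ_n·τ_n − τ_data·x̄)/τ₀ = (-7.0274·0.214976 − 0.198113·-7.6) / 0.016863 = -0.005064/0.016863 ≈ -0.3.

μ₀ = -0.3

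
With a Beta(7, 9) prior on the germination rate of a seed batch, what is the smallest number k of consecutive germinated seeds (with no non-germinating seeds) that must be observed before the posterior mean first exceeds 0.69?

k = 14

After k germinated seeds and 0 non-germinating seeds the posterior is Beta(7+k, 9), with mean (7+k)/(7+9+k).
Set (7+k)/(16+k) > 0.69 and solve: k > (0.69·16 − 7)/(1 − 0.69) = 13.032.
The smallest integer exceeding 13.032 is 14, and checking k=14: (21)/(30) = 0.7000 > 0.69.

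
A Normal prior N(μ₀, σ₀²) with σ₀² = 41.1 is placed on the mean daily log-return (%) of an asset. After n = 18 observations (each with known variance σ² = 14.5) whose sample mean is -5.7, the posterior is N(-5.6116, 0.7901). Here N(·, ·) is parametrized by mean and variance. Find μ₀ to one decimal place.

μ₀ = -1.1

The posterior mean is a precision-weighted average: μ_n = (τ₀μ₀ + τ_data·x̄)/(τ₀+τ_data), with τ₀=1/σ₀² and τ_data=n/σ².
Here τ₀ = 1/41.1 = 0.024331 and τ_data = 18/14.5 = 1.241379, so τ_n = 1.265710.
Rearranging for μ₀: μ₀ = (μ_n·τ_n − τ_data·x̄)/τ₀ = (-5.6116·1.265710 − 1.241379·-5.7) / 0.024331 = -0.026798/0.024331 ≈ -1.1.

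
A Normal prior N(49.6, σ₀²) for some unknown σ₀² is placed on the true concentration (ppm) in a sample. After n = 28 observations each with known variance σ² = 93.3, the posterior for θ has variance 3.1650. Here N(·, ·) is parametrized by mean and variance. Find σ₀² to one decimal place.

For the Normal–Normal model with known σ², precisions add: τ_n = τ₀ + n/σ².
So 1/σ₀² = 1/3.1650 − 28/93.3 = 0.315956 − 0.300107 = 0.015849.
Hence σ₀² = 1/0.015849 ≈ 63.1.

σ₀² = 63.1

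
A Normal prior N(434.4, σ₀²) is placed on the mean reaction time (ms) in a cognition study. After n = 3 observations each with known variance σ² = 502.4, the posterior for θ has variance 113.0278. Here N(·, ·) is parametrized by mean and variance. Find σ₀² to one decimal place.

σ₀² = 347.7

For the Normal–Normal model with known σ², precisions add: τ_n = τ₀ + n/σ².
So 1/σ₀² = 1/113.0278 − 3/502.4 = 0.008847 − 0.005971 = 0.002876.
Hence σ₀² = 1/0.002876 ≈ 347.7.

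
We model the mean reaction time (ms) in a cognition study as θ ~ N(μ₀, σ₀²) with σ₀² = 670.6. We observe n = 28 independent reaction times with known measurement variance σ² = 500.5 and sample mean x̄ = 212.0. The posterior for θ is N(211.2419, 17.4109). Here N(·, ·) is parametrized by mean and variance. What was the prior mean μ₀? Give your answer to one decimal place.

The posterior mean is a precision-weighted average: μ_n = (τ₀μ₀ + τ_data·x̄)/(τ₀+τ_data), with τ₀=1/σ₀² and τ_data=n/σ².
Here τ₀ = 1/670.6 = 0.001491 and τ_data = 28/500.5 = 0.055944, so τ_n = 0.057435.
Rearranging for μ₀: μ₀ = (μ_n·τ_n − τ_data·x̄)/τ₀ = (211.2419·0.057435 − 0.055944·212.0) / 0.001491 = 0.272551/0.001491 ≈ 182.8.

μ₀ = 182.8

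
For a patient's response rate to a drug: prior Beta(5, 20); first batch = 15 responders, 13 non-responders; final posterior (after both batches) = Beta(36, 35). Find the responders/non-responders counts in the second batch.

Sequential conjugate updates are equivalent to a single update on the pooled data, so total successes = posterior α − prior α and total failures = posterior β − prior β.
Total across both batches: 36−5=31 responders, 35−20=15 non-responders.
Subtract the first batch: 31−15=16 responders and 15−13=2 non-responders.

16 responders and 2 non-responders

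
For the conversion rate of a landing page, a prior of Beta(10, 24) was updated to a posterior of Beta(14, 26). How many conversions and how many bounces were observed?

Under Beta–binomial conjugacy the posterior parameters are (a+s, b+f).
Match parameters: s=14−10=4, f=26−24=2.

4 conversions and 2 bounces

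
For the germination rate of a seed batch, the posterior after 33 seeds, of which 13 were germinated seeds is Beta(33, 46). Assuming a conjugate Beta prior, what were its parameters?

Beta is conjugate to the binomial likelihood: posterior = Beta(α+s, β+f).
Subtract the data counts: 33−13=20, 46−20=26.

Beta(20, 26)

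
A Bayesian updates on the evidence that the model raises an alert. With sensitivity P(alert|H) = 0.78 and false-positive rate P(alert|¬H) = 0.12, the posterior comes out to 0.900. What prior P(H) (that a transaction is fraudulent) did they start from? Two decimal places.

P(H) = 0.58

Bayes' rule in odds form gives O(H|E) = O(H)·[P(E|H)/P(E|¬H)], hence O(H) = O(H|E)/LR.
Posterior odds = 0.900/(1−0.900) = 9.0000. LR = 0.78/0.12 = 6.5000.
Prior odds = 9.0000/6.5000 = 1.3846, so P(H) = 1.3846/(1+1.3846) ≈ 0.58.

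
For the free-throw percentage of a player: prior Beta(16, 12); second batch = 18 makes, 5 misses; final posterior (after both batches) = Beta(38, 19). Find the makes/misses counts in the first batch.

Because Beta–binomial updating is additive in the counts, the combined data contributed (α_post−α_prior, β_post−β_prior) successes and failures.
Total across both batches: 38−16=22 makes, 19−12=7 misses.
Subtract the second batch: 22−18=4 makes and 7−5=2 misses.

4 makes and 2 misses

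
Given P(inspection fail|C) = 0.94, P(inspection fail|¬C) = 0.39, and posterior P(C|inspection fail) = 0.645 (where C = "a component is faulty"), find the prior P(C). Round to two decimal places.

Bayes' rule in odds form gives O(C|E) = O(C)·[P(E|C)/P(E|¬C)], hence O(C) = O(C|E)/LR.
Posterior odds = 0.645/(1−0.645) = 1.8169. LR = 0.94/0.39 = 2.4103.
Prior odds = 1.8169/2.4103 = 0.7538, so P(C) = 0.7538/(1+0.7538) ≈ 0.43.

P(C) = 0.43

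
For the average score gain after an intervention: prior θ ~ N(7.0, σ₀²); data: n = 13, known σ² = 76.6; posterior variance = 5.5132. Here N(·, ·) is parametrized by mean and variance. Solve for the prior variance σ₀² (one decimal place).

σ₀² = 85.7

Posterior precision equals prior precision plus data precision: 1/σ_n² = 1/σ₀² + n/σ².
So 1/σ₀² = 1/5.5132 − 13/76.6 = 0.181383 − 0.169713 = 0.011670.
Hence σ₀² = 1/0.011670 ≈ 85.7.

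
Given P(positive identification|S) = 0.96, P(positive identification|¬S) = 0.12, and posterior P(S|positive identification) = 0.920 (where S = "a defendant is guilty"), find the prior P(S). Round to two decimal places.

P(S) = 0.59

In odds form, posterior odds = prior odds × likelihood ratio, so prior odds = posterior odds ÷ LR.
Posterior odds = 0.920/(1−0.920) = 11.5000. LR = 0.96/0.12 = 8.0000.
Prior odds = 11.5000/8.0000 = 1.4375, so P(S) = 1.4375/(1+1.4375) ≈ 0.59.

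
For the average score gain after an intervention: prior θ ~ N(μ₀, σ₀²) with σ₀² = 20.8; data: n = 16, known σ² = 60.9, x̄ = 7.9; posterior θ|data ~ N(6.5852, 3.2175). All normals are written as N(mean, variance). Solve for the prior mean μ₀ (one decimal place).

μ₀ = -0.6

The posterior mean is a precision-weighted average: μ_n = (τ₀μ₀ + τ_data·x̄)/(τ₀+τ_data), with τ₀=1/σ₀² and τ_data=n/σ².
Here τ₀ = 1/20.8 = 0.048077 and τ_data = 16/60.9 = 0.262726, so τ_n = 0.310803.
Rearranging for μ₀: μ₀ = (μ_n·τ_n − τ_data·x̄)/τ₀ = (6.5852·0.310803 − 0.262726·7.9) / 0.048077 = -0.028835/0.048077 ≈ -0.6.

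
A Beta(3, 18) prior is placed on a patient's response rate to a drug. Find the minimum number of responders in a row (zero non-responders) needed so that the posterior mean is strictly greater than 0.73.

k = 46

After k responders and 0 non-responders the posterior is Beta(3+k, 18), with mean (3+k)/(3+18+k).
Set (3+k)/(21+k) > 0.73 and solve: k > (0.73·21 − 3)/(1 − 0.73) = 45.667.
The smallest integer exceeding 45.667 is 46, and checking k=46: (49)/(67) = 0.7313 > 0.73.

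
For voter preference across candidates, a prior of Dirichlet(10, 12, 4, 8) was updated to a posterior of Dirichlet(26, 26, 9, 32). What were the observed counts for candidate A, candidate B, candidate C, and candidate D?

counts (16, 14, 5, 24)

For a Dirichlet(α) prior with multinomial counts c, the posterior is Dirichlet(α + c) componentwise.
Counts are posterior − prior componentwise: 26−10=16, 26−12=14, 9−4=5, 32−8=24.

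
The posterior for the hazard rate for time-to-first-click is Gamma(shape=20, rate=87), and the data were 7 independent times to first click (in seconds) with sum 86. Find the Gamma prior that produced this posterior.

Gamma(shape=13, rate=1)

Gamma–exponential conjugacy: posterior shape = α + n, posterior rate = β + Σtᵢ.
So α = 20 − 7 = 13 and β = 87 − 86 = 1.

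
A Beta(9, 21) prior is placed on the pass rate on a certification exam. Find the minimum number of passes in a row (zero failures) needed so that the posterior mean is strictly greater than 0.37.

After k passes and 0 failures the posterior is Beta(9+k, 21), with mean (9+k)/(9+21+k).
Set (9+k)/(30+k) > 0.37 and solve: k > (0.37·30 − 9)/(1 − 0.37) = 3.333.
The smallest integer exceeding 3.333 is 4.

k = 4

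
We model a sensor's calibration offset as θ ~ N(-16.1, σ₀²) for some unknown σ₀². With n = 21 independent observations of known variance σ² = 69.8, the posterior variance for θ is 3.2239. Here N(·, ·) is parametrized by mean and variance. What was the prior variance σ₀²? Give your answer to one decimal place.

σ₀² = 107.3

For the Normal–Normal model with known σ², precisions add: τ_n = τ₀ + n/σ².
So 1/σ₀² = 1/3.2239 − 21/69.8 = 0.310183 − 0.300860 = 0.009323.
Hence σ₀² = 1/0.009323 ≈ 107.3.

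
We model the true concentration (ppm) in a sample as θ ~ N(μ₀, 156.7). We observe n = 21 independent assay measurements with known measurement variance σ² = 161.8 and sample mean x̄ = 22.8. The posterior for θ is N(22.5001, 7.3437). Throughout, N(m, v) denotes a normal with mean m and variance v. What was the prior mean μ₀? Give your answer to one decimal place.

The posterior mean is a precision-weighted average: μ_n = (τ₀μ₀ + τ_data·x̄)/(τ₀+τ_data), with τ₀=1/σ₀² and τ_data=n/σ².
Here τ₀ = 1/156.7 = 0.006382 and τ_data = 21/161.8 = 0.129790, so τ_n = 0.136172.
Rearranging for μ₀: μ₀ = (μ_n·τ_n − τ_data·x̄)/τ₀ = (22.5001·0.136172 − 0.129790·22.8) / 0.006382 = 0.104672/0.006382 ≈ 16.4.

μ₀ = 16.4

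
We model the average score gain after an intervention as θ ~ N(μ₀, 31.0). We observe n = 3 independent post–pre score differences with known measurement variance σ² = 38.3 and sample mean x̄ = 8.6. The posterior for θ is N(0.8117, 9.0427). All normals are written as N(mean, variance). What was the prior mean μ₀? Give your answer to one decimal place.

μ₀ = -18.1

The posterior mean is a precision-weighted average: μ_n = (τ₀μ₀ + τ_data·x̄)/(τ₀+τ_data), with τ₀=1/σ₀² and τ_data=n/σ².
Here τ₀ = 1/31.0 = 0.032258 and τ_data = 3/38.3 = 0.078329, so τ_n = 0.110587.
Rearranging for μ₀: μ₀ = (μ_n·τ_n − τ_data·x̄)/τ₀ = (0.8117·0.110587 − 0.078329·8.6) / 0.032258 = -0.583866/0.032258 ≈ -18.1.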